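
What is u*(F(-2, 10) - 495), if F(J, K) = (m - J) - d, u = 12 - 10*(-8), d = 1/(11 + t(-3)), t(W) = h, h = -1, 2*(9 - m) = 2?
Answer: -223146/5 ≈ -44629.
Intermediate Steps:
m = 8 (m = 9 - 1/2*2 = 9 - 1 = 8)
t(W) = -1
d = 1/10 (d = 1/(11 - 1) = 1/10 ≈ 0.10000)
u = 92 (u = 12 + 80 = 92)
F(J, K) = 79/10 - J (F(J, K) = (8 - J) - 1*1/10 = (8 - J) - 1/10 = 79/10 - J)
u*(F(-2, 10) - 495) = 92*((79/10 - 1*(-2)) - 495) = 92*((79/10 + 2) - 495) = 92*(99/10 - 495) = 92*(-4851/10) = -223146/5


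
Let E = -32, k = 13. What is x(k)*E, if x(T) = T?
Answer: -416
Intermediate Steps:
x(k)*E = 13*(-32) = -416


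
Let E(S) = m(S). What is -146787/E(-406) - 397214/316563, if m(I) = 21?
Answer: -15491891525/2215941 ≈ -6991.1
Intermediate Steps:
E(S) = 21
-146787/E(-406) - 397214/316563 = -146787/21 - 397214/316563 = -146787*1/21 - 397214*1/316563 = -48929/7 - 397214/316563 = -15491891525/2215941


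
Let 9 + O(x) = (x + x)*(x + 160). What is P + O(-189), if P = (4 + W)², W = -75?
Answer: 15994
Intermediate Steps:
P = 5041 (P = (4 - 75)² = (-71)² = 5041)
O(x) = -9 + 2*x*(160 + x) (O(x) = -9 + (x + x)*(x + 160) = -9 + (2*x)*(160 + x) = -9 + 2*x*(160 + x))
P + O(-189) = 5041 + (-9 + 2*(-189)² + 320*(-189)) = 5041 + (-9 + 2*35721 - 60480) = 5041 + (-9 + 71442 - 60480) = 5041 + 10953 = 15994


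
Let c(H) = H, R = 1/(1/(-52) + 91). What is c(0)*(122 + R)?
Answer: 0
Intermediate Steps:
R = 52/4731 (R = 1/(-1/52 + 91) = 1/(4731/52) = 52/4731 ≈ 0.010991)
c(0)*(122 + R) = 0*(122 + 52/4731) = 0*(577234/4731) = 0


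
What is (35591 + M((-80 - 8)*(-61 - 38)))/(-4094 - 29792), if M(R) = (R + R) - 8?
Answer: -53007/33886 ≈ -1.5643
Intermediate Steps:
M(R) = -8 + 2*R (M(R) = 2*R - 8 = -8 + 2*R)
(35591 + M((-80 - 8)*(-61 - 38)))/(-4094 - 29792) = (35591 + (-8 + 2*((-80 - 8)*(-61 - 38))))/(-4094 - 29792) = (35591 + (-8 + 2*(-88*(-99))))/(-33886) = (35591 + (-8 + 2*8712))*(-1/33886) = (35591 + (-8 + 17424))*(-1/33886) = (35591 + 17416)*(-1/33886) = 53007*(-1/33886) = -53007/33886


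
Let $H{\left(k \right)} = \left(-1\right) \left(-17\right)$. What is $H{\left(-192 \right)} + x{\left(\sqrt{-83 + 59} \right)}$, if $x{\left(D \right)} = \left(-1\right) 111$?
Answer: $-94$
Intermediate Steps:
$H{\left(k \right)} = 17$
$x{\left(D \right)} = -111$
$H{\left(-192 \right)} + x{\left(\sqrt{-83 + 59} \right)} = 17 - 111 = -94$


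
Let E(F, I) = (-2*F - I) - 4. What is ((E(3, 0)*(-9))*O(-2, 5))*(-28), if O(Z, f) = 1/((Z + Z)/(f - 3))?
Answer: 1260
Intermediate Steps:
E(F, I) = -4 - I - 2*F (E(F, I) = (-I - 2*F) - 4 = -4 - I - 2*F)
O(Z, f) = (-3 + f)/(2*Z) (O(Z, f) = 1/((2*Z)/(-3 + f)) = 1/(2*Z/(-3 + f)) = (-3 + f)/(2*Z))
((E(3, 0)*(-9))*O(-2, 5))*(-28) = (((-4 - 1*0 - 2*3)*(-9))*((½)*(-3 + 5)/(-2)))*(-28) = (((-4 + 0 - 6)*(-9))*((½)*(-½)*2))*(-28) = (-10*(-9)*(-½))*(-28) = (90*(-½))*(-28) = -45*(-28) = 1260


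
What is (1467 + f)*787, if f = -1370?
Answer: 76339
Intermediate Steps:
(1467 + f)*787 = (1467 - 1370)*787 = 97*787 = 76339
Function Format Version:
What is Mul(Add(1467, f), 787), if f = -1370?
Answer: 76339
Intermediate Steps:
Mul(Add(1467, f), 787) = Mul(Add(1467, -1370), 787) = Mul(97, 787) = 76339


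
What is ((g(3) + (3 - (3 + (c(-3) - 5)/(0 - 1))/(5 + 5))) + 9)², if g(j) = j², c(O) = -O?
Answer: 1681/4 ≈ 420.25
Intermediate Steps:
((g(3) + (3 - (3 + (c(-3) - 5)/(0 - 1))/(5 + 5))) + 9)² = ((3² + (3 - (3 + (-1*(-3) - 5)/(0 - 1))/(5 + 5))) + 9)² = ((9 + (3 - (3 + (3 - 5)/(-1))/10)) + 9)² = ((9 + (3 - (3 - 2*(-1))/10)) + 9)² = ((9 + (3 - (3 + 2)/10)) + 9)² = ((9 + (3 - 5/10)) + 9)² = ((9 + (3 - 1*½)) + 9)² = ((9 + (3 - ½)) + 9)² = ((9 + 5/2) + 9)² = (23/2 + 9)² = (41/2)² = 1681/4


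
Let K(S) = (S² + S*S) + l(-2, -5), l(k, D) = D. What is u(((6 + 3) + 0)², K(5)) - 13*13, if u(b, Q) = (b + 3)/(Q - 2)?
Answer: -7183/43 ≈ -167.05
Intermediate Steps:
K(S) = -5 + 2*S² (K(S) = (S² + S*S) - 5 = (S² + S²) - 5 = 2*S² - 5 = -5 + 2*S²)
u(b, Q) = (3 + b)/(-2 + Q)
u(((6 + 3) + 0)², K(5)) - 13*13 = (3 + ((6 + 3) + 0)²)/(-2 + (-5 + 2*5²)) - 13*13 = (3 + (9 + 0)²)/(-2 + (-5 + 2*25)) - 169 = (3 + 9²)/(-2 + (-5 + 50)) - 169 = (3 + 81)/(-2 + 45) - 169 = 84/43 - 169 = -7183/43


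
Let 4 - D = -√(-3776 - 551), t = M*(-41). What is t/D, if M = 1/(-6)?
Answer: 82/13029 - 41*I*√4327/26058 ≈ 0.0062937 - 0.1035*I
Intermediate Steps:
M = -⅙ ≈ -0.16667
t = 41/6 (t = -⅙*(-41) = 41/6 ≈ 6.8333)
D = 4 + I*√4327 (D = 4 - (-1)*√(-3776 - 551) = 4 - (-1)*√(-4327) = 4 - (-1)*I*√4327 = 4 + I*√4327 ≈ 4.0 + 65.78*I)
t/D = 41/(6*(4 + I*√4327))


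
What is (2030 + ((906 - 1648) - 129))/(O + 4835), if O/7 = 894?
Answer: 1159/11093 ≈ 0.10448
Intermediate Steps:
O = 6258 (O = 7*894 = 6258)
(2030 + ((906 - 1648) - 129))/(O + 4835) = (2030 + ((906 - 1648) - 129))/(6258 + 4835) = (2030 + (-742 - 129))/11093 = (2030 - 871)*(1/11093) = 1159*(1/11093) = 1159/11093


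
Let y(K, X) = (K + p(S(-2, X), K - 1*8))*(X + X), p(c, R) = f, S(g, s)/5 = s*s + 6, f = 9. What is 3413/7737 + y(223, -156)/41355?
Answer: -15514459/11850505 ≈ -1.3092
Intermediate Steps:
S(g, s) = 30 + 5*s**2 (S(g, s) = 5*(s*s + 6) = 5*(s**2 + 6) = 5*(6 + s**2) = 30 + 5*s**2)
p(c, R) = 9
y(K, X) = 2*X*(9 + K) (y(K, X) = (K + 9)*(X + X) = (9 + K)*(2*X) = 2*X*(9 + K))
3413/7737 + y(223, -156)/41355 = 3413/7737 + (2*(-156)*(9 + 223))/41355 = 3413*(1/7737) + (2*(-156)*232)*(1/41355) = 3413/7737 - 72384*1/41355 = 3413/7737 - 24128/13785 = -15514459/11850505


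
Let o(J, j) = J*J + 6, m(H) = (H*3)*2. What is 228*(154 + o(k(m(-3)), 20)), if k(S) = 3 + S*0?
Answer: 38532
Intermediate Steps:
m(H) = 6*H (m(H) = (3*H)*2 = 6*H)
k(S) = 3 (k(S) = 3 + 0 = 3)
o(J, j) = 6 + J**2 (o(J, j) = J**2 + 6 = 6 + J**2)
228*(154 + o(k(m(-3)), 20)) = 228*(154 + (6 + 3**2)) = 228*(154 + (6 + 9)) = 228*(154 + 15) = 228*169 = 38532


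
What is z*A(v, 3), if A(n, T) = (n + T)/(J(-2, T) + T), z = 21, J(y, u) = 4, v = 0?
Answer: 9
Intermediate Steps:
A(n, T) = (T + n)/(4 + T) (A(n, T) = (n + T)/(4 + T) = (T + n)/(4 + T))
z*A(v, 3) = 21*((3 + 0)/(4 + 3)) = 21*(3/7) = 9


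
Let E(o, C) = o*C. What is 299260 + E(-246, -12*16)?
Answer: 346492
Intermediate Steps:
E(o, C) = C*o
299260 + E(-246, -12*16) = 299260 - 12*16*(-246) = 299260 - 192*(-246) = 299260 + 47232 = 346492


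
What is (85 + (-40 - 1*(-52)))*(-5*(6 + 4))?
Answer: -4850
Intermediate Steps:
(85 + (-40 - 1*(-52)))*(-5*(6 + 4)) = (85 + (-40 + 52))*(-5*10) = (85 + 12)*(-50) = 97*(-50) = -4850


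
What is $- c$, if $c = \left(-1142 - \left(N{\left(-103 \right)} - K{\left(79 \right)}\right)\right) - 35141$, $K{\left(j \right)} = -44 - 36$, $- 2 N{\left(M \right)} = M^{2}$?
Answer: $\frac{62117}{2} \approx 31059.0$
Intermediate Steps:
$N{\left(M \right)} = - \frac{M^{2}}{2}$
$K{\left(j \right)} = -80$
$c = - \frac{62117}{2}$ ($c = \left(-1142 - \left(- \frac{\left(-103\right)^{2}}{2} - -80\right)\right) - 35141 = \left(-1142 - \left(\left(- \frac{1}{2}\right) 10609 + 80\right)\right) - 35141 = \left(-1142 - \left(- \frac{10609}{2} + 80\right)\right) - 35141 = \left(-1142 - - \frac{10449}{2}\right) - 35141 = \left(-1142 + \frac{10449}{2}\right) - 35141 = \frac{8165}{2} - 35141 = - \frac{62117}{2} \approx -31059.0$)
$- c = \left(-1\right) \left(- \frac{62117}{2}\right) = \frac{62117}{2}$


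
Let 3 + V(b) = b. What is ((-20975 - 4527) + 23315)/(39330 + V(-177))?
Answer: -81/1450 ≈ -0.055862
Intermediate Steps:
V(b) = -3 + b
((-20975 - 4527) + 23315)/(39330 + V(-177)) = ((-20975 - 4527) + 23315)/(39330 + (-3 - 177)) = (-25502 + 23315)/(39330 - 180) = -2187/39150 = -2187*1/39150 = -81/1450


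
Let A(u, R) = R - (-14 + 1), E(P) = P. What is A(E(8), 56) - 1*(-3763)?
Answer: 3832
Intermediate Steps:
A(u, R) = 13 + R (A(u, R) = R - 1*(-13) = R + 13 = 13 + R)
A(E(8), 56) - 1*(-3763) = (13 + 56) - 1*(-3763) = 69 + 3763 = 3832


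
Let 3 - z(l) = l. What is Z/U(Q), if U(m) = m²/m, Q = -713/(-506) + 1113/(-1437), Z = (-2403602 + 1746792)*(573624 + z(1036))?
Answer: -3963167867253980/6687 ≈ -5.9267e+11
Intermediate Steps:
z(l) = 3 - l
Z = -376083494710 (Z = (-2403602 + 1746792)*(573624 + (3 - 1*1036)) = -656810*(573624 + (3 - 1036)) = -656810*(573624 - 1033) = -656810*572591 = -376083494710)
Q = 6687/10538 (Q = -713*(-1/506) + 1113*(-1/1437) = 31/22 - 371/479 = 6687/10538 ≈ 0.63456)
U(m) = m
Z/U(Q) = -376083494710/6687/10538 = -376083494710*10538/6687 = -3963167867253980/6687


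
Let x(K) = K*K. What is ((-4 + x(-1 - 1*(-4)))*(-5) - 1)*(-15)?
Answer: 390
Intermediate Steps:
x(K) = K²
((-4 + x(-1 - 1*(-4)))*(-5) - 1)*(-15) = ((-4 + (-1 - 1*(-4))²)*(-5) - 1)*(-15) = ((-4 + (-1 + 4)²)*(-5) - 1)*(-15) = ((-4 + 3²)*(-5) - 1)*(-15) = ((-4 + 9)*(-5) - 1)*(-15) = (5*(-5) - 1)*(-15) = (-25 - 1)*(-15) = -26*(-15) = 390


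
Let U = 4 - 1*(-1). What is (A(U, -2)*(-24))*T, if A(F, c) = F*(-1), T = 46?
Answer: 5520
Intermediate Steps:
U = 5 (U = 4 + 1 = 5)
A(F, c) = -F
(A(U, -2)*(-24))*T = (-1*5*(-24))*46 = -5*(-24)*46 = 120*46 = 5520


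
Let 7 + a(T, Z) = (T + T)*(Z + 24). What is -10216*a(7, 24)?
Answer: -6793640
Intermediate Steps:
a(T, Z) = -7 + 2*T*(24 + Z) (a(T, Z) = -7 + (T + T)*(Z + 24) = -7 + (2*T)*(24 + Z) = -7 + 2*T*(24 + Z))
-10216*a(7, 24) = -10216*(-7 + 48*7 + 2*7*24) = -10216*(-7 + 336 + 336) = -10216*665 = -6793640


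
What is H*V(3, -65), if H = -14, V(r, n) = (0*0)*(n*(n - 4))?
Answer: 0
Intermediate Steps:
V(r, n) = 0 (V(r, n) = 0*(n*(-4 + n)) = 0)
H*V(3, -65) = -14*0 = 0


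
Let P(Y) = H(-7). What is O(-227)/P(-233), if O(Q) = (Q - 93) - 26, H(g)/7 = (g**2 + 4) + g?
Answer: -173/161 ≈ -1.0745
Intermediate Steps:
H(g) = 28 + 7*g + 7*g**2 (H(g) = 7*((g**2 + 4) + g) = 7*((4 + g**2) + g) = 7*(4 + g + g**2) = 28 + 7*g + 7*g**2)
O(Q) = -119 + Q (O(Q) = (-93 + Q) - 26 = -119 + Q)
P(Y) = 322 (P(Y) = 28 + 7*(-7) + 7*(-7)**2 = 28 - 49 + 7*49 = 28 - 49 + 343 = 322)
O(-227)/P(-233) = (-119 - 227)/322 = -346*1/322 = -173/161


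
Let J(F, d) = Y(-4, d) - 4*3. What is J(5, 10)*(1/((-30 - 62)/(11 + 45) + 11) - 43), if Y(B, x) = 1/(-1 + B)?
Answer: 342759/655 ≈ 523.30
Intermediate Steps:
J(F, d) = -61/5 (J(F, d) = 1/(-1 - 4) - 4*3 = 1/(-5) - 12 = -⅕ - 12 = -61/5)
J(5, 10)*(1/((-30 - 62)/(11 + 45) + 11) - 43) = -61*(1/((-30 - 62)/(11 + 45) + 11) - 43)/5 = -61*(1/(-92/56 + 11) - 43)/5 = -61*(1/(-92*1/56 + 11) - 43)/5 = -61*(1/(-23/14 + 11) - 43)/5 = -61*(1/(131/14) - 43)/5 = -61*(14/131 - 43)/5 = -61/5*(-5619/131) = 342759/655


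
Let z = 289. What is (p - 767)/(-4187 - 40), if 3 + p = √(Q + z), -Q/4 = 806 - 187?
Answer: 770/4227 - 9*I*√3/1409 ≈ 0.18216 - 0.011063*I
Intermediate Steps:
Q = -2476 (Q = -4*(806 - 187) = -4*619 = -2476)
p = -3 + 27*I*√3 (p = -3 + √(-2476 + 289) = -3 + √(-2187) = -3 + 27*I*√3 ≈ -3.0 + 46.765*I)
(p - 767)/(-4187 - 40) = ((-3 + 27*I*√3) - 767)/(-4187 - 40) = (-770 + 27*I*√3)/(-4227) = (-770 + 27*I*√3)*(-1/4227) = 770/4227 - 9*I*√3/1409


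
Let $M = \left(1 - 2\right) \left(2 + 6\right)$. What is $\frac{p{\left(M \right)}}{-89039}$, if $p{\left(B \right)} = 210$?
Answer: $- \frac{210}{89039} \approx -0.0023585$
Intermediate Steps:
$M = -8$ ($M = \left(1 - 2\right) 8 = \left(-1\right) 8 = -8$)
$\frac{p{\left(M \right)}}{-89039} = \frac{210}{-89039} = 210 \left(- \frac{1}{89039}\right) = - \frac{210}{89039}$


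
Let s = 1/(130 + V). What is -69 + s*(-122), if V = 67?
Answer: -13715/197 ≈ -69.619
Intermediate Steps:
s = 1/197 (s = 1/(130 + 67) = 1/197 ≈ 0.0050761)
-69 + s*(-122) = -69 + (1/197)*(-122) = -69 - 122/197 = -13715/197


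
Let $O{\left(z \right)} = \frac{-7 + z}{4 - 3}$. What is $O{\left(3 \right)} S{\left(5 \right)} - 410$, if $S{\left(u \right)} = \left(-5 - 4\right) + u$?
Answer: $-394$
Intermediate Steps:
$O{\left(z \right)} = -7 + z$ ($O{\left(z \right)} = \frac{-7 + z}{1} = \left(-7 + z\right) 1 = -7 + z$)
$S{\left(u \right)} = -9 + u$
$O{\left(3 \right)} S{\left(5 \right)} - 410 = \left(-7 + 3\right) \left(-9 + 5\right) - 410 = \left(-4\right) \left(-4\right) - 410 = 16 - 410 = -394$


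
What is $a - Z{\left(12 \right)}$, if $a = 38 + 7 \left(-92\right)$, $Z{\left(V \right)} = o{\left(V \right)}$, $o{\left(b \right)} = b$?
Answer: $-618$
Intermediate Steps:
$Z{\left(V \right)} = V$
$a = -606$ ($a = 38 - 644 = -606$)
$a - Z{\left(12 \right)} = -606 - 12 = -618$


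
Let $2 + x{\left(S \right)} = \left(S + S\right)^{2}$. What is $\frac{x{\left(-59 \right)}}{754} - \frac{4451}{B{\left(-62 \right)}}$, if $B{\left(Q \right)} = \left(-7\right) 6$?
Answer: $\frac{1970389}{15834} \approx 124.44$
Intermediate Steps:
$B{\left(Q \right)} = -42$
$x{\left(S \right)} = -2 + 4 S^{2}$ ($x{\left(S \right)} = -2 + \left(S + S\right)^{2} = -2 + \left(2 S\right)^{2} = -2 + 4 S^{2}$)
$\frac{x{\left(-59 \right)}}{754} - \frac{4451}{B{\left(-62 \right)}} = \frac{-2 + 4 \left(-59\right)^{2}}{754} - \frac{4451}{-42} = \left(-2 + 4 \cdot 3481\right) \frac{1}{754} - - \frac{4451}{42} = \left(-2 + 13924\right) \frac{1}{754} + \frac{4451}{42} = 13922 \cdot \frac{1}{754} + \frac{4451}{42} = \frac{6961}{377} + \frac{4451}{42} = \frac{1970389}{15834}$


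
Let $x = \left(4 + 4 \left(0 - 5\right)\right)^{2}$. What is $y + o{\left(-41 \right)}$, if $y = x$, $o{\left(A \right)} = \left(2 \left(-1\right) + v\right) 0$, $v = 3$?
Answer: $256$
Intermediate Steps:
$o{\left(A \right)} = 0$ ($o{\left(A \right)} = \left(2 \left(-1\right) + 3\right) 0 = \left(-2 + 3\right) 0 = 1 \cdot 0 = 0$)
$x = 256$ ($x = \left(4 + 4 \left(-5\right)\right)^{2} = \left(4 - 20\right)^{2} = \left(-16\right)^{2} = 256$)
$y = 256$
$y + o{\left(-41 \right)} = 256 + 0 = 256$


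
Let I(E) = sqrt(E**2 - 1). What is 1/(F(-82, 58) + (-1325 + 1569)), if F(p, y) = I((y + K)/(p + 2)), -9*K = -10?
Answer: 7905600/1928981111 - 180*I*sqrt(14711)/1928981111 ≈ 0.0040983 - 1.1318e-5*I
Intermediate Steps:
K = 10/9 (K = -1/9*(-10) = 10/9 ≈ 1.1111)
I(E) = sqrt(-1 + E**2)
F(p, y) = sqrt(-1 + (10/9 + y)**2/(2 + p)**2) (F(p, y) = sqrt(-1 + ((y + 10/9)/(p + 2))**2) = sqrt(-1 + ((10/9 + y)/(2 + p))**2) = sqrt(-1 + (10/9 + y)**2/(2 + p)**2))
1/(F(-82, 58) + (-1325 + 1569)) = 1/(sqrt(-81 + (10 + 9*58)**2/(2 - 82)**2)/9 + (-1325 + 1569)) = 1/(sqrt(-81 + (10 + 522)**2/(-80)**2)/9 + 244) = 1/(sqrt(-81 + (1/6400)*532**2)/9 + 244) = 1/(sqrt(-81 + (1/6400)*283024)/9 + 244) = 1/(sqrt(-81 + 17689/400)/9 + 244) = 1/(sqrt(-14711/400)/9 + 244) = 1/((I*sqrt(14711)/20)/9 + 244) = 1/(I*sqrt(14711)/180 + 244) = 1/(244 + I*sqrt(14711)/180)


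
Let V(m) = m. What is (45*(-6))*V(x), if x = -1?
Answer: 270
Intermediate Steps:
(45*(-6))*V(x) = (45*(-6))*(-1) = -270*(-1) = 270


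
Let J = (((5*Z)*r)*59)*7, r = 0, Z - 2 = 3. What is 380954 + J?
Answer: 380954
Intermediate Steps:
Z = 5 (Z = 2 + 3 = 5)
J = 0 (J = (((5*5)*0)*59)*7 = ((25*0)*59)*7 = (0*59)*7 = 0*7 = 0)
380954 + J = 380954 + 0 = 380954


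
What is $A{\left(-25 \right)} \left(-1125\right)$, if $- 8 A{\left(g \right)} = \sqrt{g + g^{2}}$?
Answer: $\frac{5625 \sqrt{6}}{4} \approx 3444.6$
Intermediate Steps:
$A{\left(g \right)} = - \frac{\sqrt{g + g^{2}}}{8}$
$A{\left(-25 \right)} \left(-1125\right) = - \frac{\sqrt{- 25 \left(1 - 25\right)}}{8} \left(-1125\right) = - \frac{\sqrt{\left(-25\right) \left(-24\right)}}{8} \left(-1125\right) = - \frac{\sqrt{600}}{8} \left(-1125\right) = - \frac{10 \sqrt{6}}{8} \left(-1125\right) = - \frac{5 \sqrt{6}}{4} \left(-1125\right) = \frac{5625 \sqrt{6}}{4}$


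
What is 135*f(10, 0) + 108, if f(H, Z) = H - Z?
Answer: 1458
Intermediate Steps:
135*f(10, 0) + 108 = 135*(10 - 1*0) + 108 = 135*(10 + 0) + 108 = 135*10 + 108 = 1350 + 108 = 1458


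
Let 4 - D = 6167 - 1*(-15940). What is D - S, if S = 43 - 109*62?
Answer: -15388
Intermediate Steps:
S = -6715 (S = 43 - 6758 = -6715)
D = -22103 (D = 4 - (6167 - 1*(-15940)) = 4 - (6167 + 15940) = 4 - 1*22107 = 4 - 22107 = -22103)
D - S = -22103 - 1*(-6715) = -22103 + 6715 = -15388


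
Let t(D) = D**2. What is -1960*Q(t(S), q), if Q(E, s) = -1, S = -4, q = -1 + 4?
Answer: 1960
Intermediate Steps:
q = 3
-1960*Q(t(S), q) = -1960*(-1) = 1960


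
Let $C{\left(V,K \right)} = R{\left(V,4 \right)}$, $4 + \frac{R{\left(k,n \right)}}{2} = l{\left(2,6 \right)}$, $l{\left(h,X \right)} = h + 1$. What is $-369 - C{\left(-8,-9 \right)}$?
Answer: $-367$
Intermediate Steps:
$l{\left(h,X \right)} = 1 + h$
$R{\left(k,n \right)} = -2$ ($R{\left(k,n \right)} = -8 + 2 \left(1 + 2\right) = -8 + 2 \cdot 3 = -8 + 6 = -2$)
$C{\left(V,K \right)} = -2$
$-369 - C{\left(-8,-9 \right)} = -369 - -2 = -369 + 2 = -367$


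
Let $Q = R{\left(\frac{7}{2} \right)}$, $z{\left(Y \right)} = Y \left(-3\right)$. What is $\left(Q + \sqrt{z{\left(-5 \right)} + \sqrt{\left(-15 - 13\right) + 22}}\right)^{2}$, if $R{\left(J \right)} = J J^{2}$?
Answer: $\frac{\left(343 + 8 \sqrt{15 + i \sqrt{6}}\right)^{2}}{64} \approx 2186.5 + 29.477 i$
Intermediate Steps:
$R{\left(J \right)} = J^{3}$
$z{\left(Y \right)} = - 3 Y$
$Q = \frac{343}{8}$ ($Q = \left(\frac{7}{2}\right)^{3} = \frac{343}{8} \approx 42.875$)
$\left(Q + \sqrt{z{\left(-5 \right)} + \sqrt{\left(-15 - 13\right) + 22}}\right)^{2} = \left(\frac{343}{8} + \sqrt{\left(-3\right) \left(-5\right) + \sqrt{\left(-15 - 13\right) + 22}}\right)^{2} = \left(\frac{343}{8} + \sqrt{15 + \sqrt{\left(-15 - 13\right) + 22}}\right)^{2} = \left(\frac{343}{8} + \sqrt{15 + \sqrt{-28 + 22}}\right)^{2} = \left(\frac{343}{8} + \sqrt{15 + \sqrt{-6}}\right)^{2} = \left(\frac{343}{8} + \sqrt{15 + i \sqrt{6}}\right)^{2}$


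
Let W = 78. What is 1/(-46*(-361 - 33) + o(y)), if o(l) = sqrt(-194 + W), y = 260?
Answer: -I/(-18124*I + 2*sqrt(29)) ≈ 5.5175e-5 - 3.2788e-8*I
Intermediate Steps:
o(l) = 2*I*sqrt(29) (o(l) = sqrt(-194 + 78) = sqrt(-116) = 2*I*sqrt(29))
1/(-46*(-361 - 33) + o(y)) = 1/(-46*(-361 - 33) + 2*I*sqrt(29)) = 1/(-46*(-394) + 2*I*sqrt(29)) = 1/(18124 + 2*I*sqrt(29))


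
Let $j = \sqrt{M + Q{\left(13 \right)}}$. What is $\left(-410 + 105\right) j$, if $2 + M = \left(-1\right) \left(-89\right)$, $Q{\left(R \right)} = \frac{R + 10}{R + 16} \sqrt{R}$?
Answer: $- \frac{305 \sqrt{73167 + 667 \sqrt{13}}}{29} \approx -2891.2$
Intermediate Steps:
$Q{\left(R \right)} = \frac{\sqrt{R} \left(10 + R\right)}{16 + R}$ ($Q{\left(R \right)} = \frac{10 + R}{16 + R} \sqrt{R} = \frac{\sqrt{R} \left(10 + R\right)}{16 + R}$)
$M = 87$ ($M = -2 - -89 = -2 + 89 = 87$)
$j = \sqrt{87 + \frac{23 \sqrt{13}}{29}}$ ($j = \sqrt{87 + \frac{\sqrt{13} \left(10 + 13\right)}{16 + 13}} = \sqrt{87 + \sqrt{13} \cdot \frac{1}{29} \cdot 23} = \sqrt{87 + \frac{23 \sqrt{13}}{29}} \approx 9.4794$)
$\left(-410 + 105\right) j = \left(-410 + 105\right) \frac{\sqrt{73167 + 667 \sqrt{13}}}{29} = - 305 \frac{\sqrt{73167 + 667 \sqrt{13}}}{29} = - \frac{305 \sqrt{73167 + 667 \sqrt{13}}}{29}$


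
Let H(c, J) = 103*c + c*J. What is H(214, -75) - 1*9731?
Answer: -3739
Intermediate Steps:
H(c, J) = 103*c + J*c
H(214, -75) - 1*9731 = 214*(103 - 75) - 1*9731 = 214*28 - 9731 = 5992 - 9731 = -3739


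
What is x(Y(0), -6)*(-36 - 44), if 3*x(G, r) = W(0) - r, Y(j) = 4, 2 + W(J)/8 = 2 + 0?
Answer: -160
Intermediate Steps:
W(J) = 0 (W(J) = -16 + 8*(2 + 0) = -16 + 8*2 = -16 + 16 = 0)
x(G, r) = -r/3 (x(G, r) = (0 - r)/3 = (-r)/3 = -r/3)
x(Y(0), -6)*(-36 - 44) = (-⅓*(-6))*(-36 - 44) = 2*(-80) = -160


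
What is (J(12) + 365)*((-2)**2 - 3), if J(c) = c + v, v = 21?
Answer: 398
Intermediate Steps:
J(c) = 21 + c (J(c) = c + 21 = 21 + c)
(J(12) + 365)*((-2)**2 - 3) = ((21 + 12) + 365)*((-2)**2 - 3) = (33 + 365)*(4 - 3) = 398*1 = 398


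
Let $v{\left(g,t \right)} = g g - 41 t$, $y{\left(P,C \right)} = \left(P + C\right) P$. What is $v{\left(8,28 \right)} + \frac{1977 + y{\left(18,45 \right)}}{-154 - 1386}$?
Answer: $- \frac{1672471}{1540} \approx -1086.0$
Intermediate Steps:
$y{\left(P,C \right)} = P \left(C + P\right)$ ($y{\left(P,C \right)} = \left(C + P\right) P = P \left(C + P\right)$)
$v{\left(g,t \right)} = g^{2} - 41 t$
$v{\left(8,28 \right)} + \frac{1977 + y{\left(18,45 \right)}}{-154 - 1386} = \left(8^{2} - 1148\right) + \frac{1977 + 18 \left(45 + 18\right)}{-154 - 1386} = \left(64 - 1148\right) + \frac{1977 + 18 \cdot 63}{-154 - 1386} = -1084 + \frac{1977 + 1134}{-154 - 1386} = -1084 + \frac{3111}{-1540} = -1084 + 3111 \left(- \frac{1}{1540}\right) = -1084 - \frac{3111}{1540} = - \frac{1672471}{1540}$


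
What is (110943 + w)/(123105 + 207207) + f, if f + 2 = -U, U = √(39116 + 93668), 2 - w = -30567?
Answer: -64889/41289 - 4*√8299 ≈ -365.97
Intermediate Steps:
w = 30569 (w = 2 - 1*(-30567) = 2 + 30567 = 30569)
U = 4*√8299 (U = √132784 = 4*√8299 ≈ 364.40)
f = -2 - 4*√8299 ≈ -366.40
(110943 + w)/(123105 + 207207) + f = (110943 + 30569)/(123105 + 207207) + (-2 - 4*√8299) = 141512/330312 + (-2 - 4*√8299) = 141512*(1/330312) + (-2 - 4*√8299) = 17689/41289 + (-2 - 4*√8299) = -64889/41289 - 4*√8299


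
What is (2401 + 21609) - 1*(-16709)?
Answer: 40719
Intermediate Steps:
(2401 + 21609) - 1*(-16709) = 24010 + 16709 = 40719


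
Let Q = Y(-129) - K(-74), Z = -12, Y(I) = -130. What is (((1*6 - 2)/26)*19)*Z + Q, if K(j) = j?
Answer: -1184/13 ≈ -91.077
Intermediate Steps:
Q = -56 (Q = -130 - 1*(-74) = -130 + 74 = -56)
(((1*6 - 2)/26)*19)*Z + Q = (((1*6 - 2)/26)*19)*(-12) - 56 = (((6 - 2)*(1/26))*19)*(-12) - 56 = ((4*(1/26))*19)*(-12) - 56 = ((2/13)*19)*(-12) - 56 = (38/13)*(-12) - 56 = -456/13 - 56 = -1184/13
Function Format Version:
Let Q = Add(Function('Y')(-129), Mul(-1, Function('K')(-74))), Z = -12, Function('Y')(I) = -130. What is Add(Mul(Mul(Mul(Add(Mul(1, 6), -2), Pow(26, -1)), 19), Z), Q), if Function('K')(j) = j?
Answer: Rational(-1184, 13) ≈ -91.077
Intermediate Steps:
Q = -56 (Q = Add(-130, Mul(-1, -74)) = Add(-130, 74) = -56)
Add(Mul(Mul(Mul(Add(Mul(1, 6), -2), Pow(26, -1)), 19), Z), Q) = Add(Mul(Mul(Mul(Add(Mul(1, 6), -2), Pow(26, -1)), 19), -12), -56) = Add(Mul(Mul(Mul(Add(6, -2), Rational(1, 26)), 19), -12), -56) = Add(Mul(Mul(Mul(4, Rational(1, 26)), 19), -12), -56) = Add(Mul(Mul(Rational(2, 13), 19), -12), -56) = Add(Mul(Rational(38, 13), -12), -56) = Add(Rational(-456, 13), -56) = Rational(-1184, 13)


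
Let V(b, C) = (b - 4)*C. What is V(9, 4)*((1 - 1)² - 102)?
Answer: -2040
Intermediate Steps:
V(b, C) = C*(-4 + b) (V(b, C) = (-4 + b)*C = C*(-4 + b))
V(9, 4)*((1 - 1)² - 102) = (4*(-4 + 9))*((1 - 1)² - 102) = (4*5)*(0² - 102) = 20*(0 - 102) = 20*(-102) = -2040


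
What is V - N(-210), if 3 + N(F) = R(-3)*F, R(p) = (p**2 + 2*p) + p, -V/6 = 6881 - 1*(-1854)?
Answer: -52407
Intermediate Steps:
V = -52410 (V = -6*(6881 - 1*(-1854)) = -6*(6881 + 1854) = -6*8735 = -52410)
R(p) = p**2 + 3*p
N(F) = -3 (N(F) = -3 + (-3*(3 - 3))*F = -3 + (-3*0)*F = -3 + 0*F = -3 + 0 = -3)
V - N(-210) = -52410 - 1*(-3) = -52410 + 3 = -52407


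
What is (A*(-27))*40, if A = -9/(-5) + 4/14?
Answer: -15768/7 ≈ -2252.6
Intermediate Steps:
A = 73/35 (A = -9*(-⅕) + 4*(1/14) = 9/5 + 2/7 = 73/35 ≈ 2.0857)
(A*(-27))*40 = ((73/35)*(-27))*40 = -1971/35*40 = -15768/7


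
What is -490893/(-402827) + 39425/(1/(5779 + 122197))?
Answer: 2032445018383493/402827 ≈ 5.0455e+9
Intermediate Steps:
-490893/(-402827) + 39425/(1/(5779 + 122197)) = -490893*(-1/402827) + 39425/(1/127976) = 490893/402827 + 39425/(1/127976) = 490893/402827 + 39425*127976 = 490893/402827 + 5045453800 = 2032445018383493/402827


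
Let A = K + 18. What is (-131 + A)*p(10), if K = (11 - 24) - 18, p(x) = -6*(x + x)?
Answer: 17280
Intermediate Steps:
p(x) = -12*x
K = -31 (K = -13 - 18 = -31)
A = -13 (A = -31 + 18 = -13)
(-131 + A)*p(10) = (-131 - 13)*(-12*10) = -144*(-120) = 17280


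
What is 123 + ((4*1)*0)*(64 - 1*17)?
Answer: 123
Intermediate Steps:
123 + ((4*1)*0)*(64 - 1*17) = 123 + (4*0)*(64 - 17) = 123 + 0*47 = 123 + 0 = 123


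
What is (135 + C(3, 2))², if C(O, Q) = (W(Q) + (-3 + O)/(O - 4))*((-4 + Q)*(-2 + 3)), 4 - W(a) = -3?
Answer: 14641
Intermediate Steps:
W(a) = 7 (W(a) = 4 - 1*(-3) = 4 + 3 = 7)
C(O, Q) = (-4 + Q)*(7 + (-3 + O)/(-4 + O)) (C(O, Q) = (7 + (-3 + O)/(O - 4))*((-4 + Q)*(-2 + 3)) = (7 + (-3 + O)/(-4 + O))*((-4 + Q)*1) = (7 + (-3 + O)/(-4 + O))*(-4 + Q) = (-4 + Q)*(7 + (-3 + O)/(-4 + O)))
(135 + C(3, 2))² = (135 + (124 - 32*3 - 31*2 + 8*3*2)/(-4 + 3))² = (135 + (124 - 96 - 62 + 48)/(-1))² = (135 - 1*14)² = (135 - 14)² = 121² = 14641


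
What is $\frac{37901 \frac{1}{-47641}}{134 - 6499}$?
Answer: $\frac{37901}{303234965} \approx 0.00012499$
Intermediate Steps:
$\frac{37901 \frac{1}{-47641}}{134 - 6499} = \frac{37901 \left(- \frac{1}{47641}\right)}{134 - 6499} = - \frac{37901}{47641 \left(-6365\right)} = \left(- \frac{37901}{47641}\right) \left(- \frac{1}{6365}\right) = \frac{37901}{303234965}$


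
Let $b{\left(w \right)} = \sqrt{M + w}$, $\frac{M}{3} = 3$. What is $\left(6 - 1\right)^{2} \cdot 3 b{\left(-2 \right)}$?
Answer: $75 \sqrt{7} \approx 198.43$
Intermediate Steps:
$M = 9$ ($M = 3 \cdot 3 = 9$)
$b{\left(w \right)} = \sqrt{9 + w}$
$\left(6 - 1\right)^{2} \cdot 3 b{\left(-2 \right)} = \left(6 - 1\right)^{2} \cdot 3 \sqrt{9 - 2} = 5^{2} \cdot 3 \sqrt{7} = 25 \cdot 3 \sqrt{7} = 75 \sqrt{7}$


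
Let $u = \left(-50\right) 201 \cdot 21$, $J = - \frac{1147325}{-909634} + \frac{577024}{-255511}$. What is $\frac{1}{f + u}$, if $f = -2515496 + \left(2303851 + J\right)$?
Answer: $- \frac{232421492974}{98243634699136071} \approx -2.3658 \cdot 10^{-6}$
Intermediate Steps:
$J = - \frac{231726491141}{232421492974}$ ($J = \left(-1147325\right) \left(- \frac{1}{909634}\right) + 577024 \left(- \frac{1}{255511}\right) = \frac{1147325}{909634} - \frac{577024}{255511} = - \frac{231726491141}{232421492974} \approx -0.99701$)
$u = -211050$ ($u = \left(-10050\right) 21 = -211050$)
$f = - \frac{49191078606973371}{232421492974}$ ($f = -2515496 + \left(2303851 - \frac{231726491141}{232421492974}\right) = -2515496 + \frac{535464257283151733}{232421492974} = - \frac{49191078606973371}{232421492974} \approx -2.1165 \cdot 10^{5}$)
$\frac{1}{f + u} = \frac{1}{- \frac{49191078606973371}{232421492974} - 211050} = \frac{1}{- \frac{98243634699136071}{232421492974}} = - \frac{232421492974}{98243634699136071}$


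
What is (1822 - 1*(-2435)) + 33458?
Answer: 37715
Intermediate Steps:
(1822 - 1*(-2435)) + 33458 = (1822 + 2435) + 33458 = 4257 + 33458 = 37715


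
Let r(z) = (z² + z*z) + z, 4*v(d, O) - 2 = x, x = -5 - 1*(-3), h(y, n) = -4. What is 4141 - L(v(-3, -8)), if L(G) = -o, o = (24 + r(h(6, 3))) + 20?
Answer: 4213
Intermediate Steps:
x = -2 (x = -5 + 3 = -2)
v(d, O) = 0 (v(d, O) = ½ + (¼)*(-2) = ½ - ½ = 0)
r(z) = z + 2*z² (r(z) = (z² + z²) + z = 2*z² + z = z + 2*z²)
o = 72 (o = (24 - 4*(1 + 2*(-4))) + 20 = (24 - 4*(1 - 8)) + 20 = (24 - 4*(-7)) + 20 = (24 + 28) + 20 = 52 + 20 = 72)
L(G) = -72 (L(G) = -1*72 = -72)
4141 - L(v(-3, -8)) = 4141 - 1*(-72) = 4141 + 72 = 4213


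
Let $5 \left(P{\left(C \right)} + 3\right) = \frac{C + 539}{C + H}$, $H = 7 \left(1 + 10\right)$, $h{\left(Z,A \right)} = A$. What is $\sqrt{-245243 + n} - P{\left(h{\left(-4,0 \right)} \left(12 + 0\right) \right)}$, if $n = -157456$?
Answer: $\frac{8}{5} + i \sqrt{402699} \approx 1.6 + 634.59 i$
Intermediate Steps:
$H = 77$ ($H = 7 \cdot 11 = 77$)
$P{\left(C \right)} = -3 + \frac{539 + C}{5 \left(77 + C\right)}$ ($P{\left(C \right)} = -3 + \frac{\left(C + 539\right) \frac{1}{C + 77}}{5} = -3 + \frac{\left(539 + C\right) \frac{1}{77 + C}}{5} = -3 + \frac{\frac{1}{77 + C} \left(539 + C\right)}{5} = -3 + \frac{539 + C}{5 \left(77 + C\right)}$)
$\sqrt{-245243 + n} - P{\left(h{\left(-4,0 \right)} \left(12 + 0\right) \right)} = \sqrt{-245243 - 157456} - \frac{14 \left(-44 - 0 \left(12 + 0\right)\right)}{5 \left(77 + 0 \left(12 + 0\right)\right)} = \sqrt{-402699} - \frac{14 \left(-44 - 0 \cdot 12\right)}{5 \left(77 + 0 \cdot 12\right)} = i \sqrt{402699} - \frac{14 \left(-44 - 0\right)}{5 \left(77 + 0\right)} = i \sqrt{402699} - \frac{14 \left(-44 + 0\right)}{5 \cdot 77} = i \sqrt{402699} - \frac{14}{5} \cdot \frac{1}{77} \left(-44\right) = i \sqrt{402699} - - \frac{8}{5} = i \sqrt{402699} + \frac{8}{5} = \frac{8}{5} + i \sqrt{402699}$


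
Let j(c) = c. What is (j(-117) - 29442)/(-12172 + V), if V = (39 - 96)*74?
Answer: 29559/16390 ≈ 1.8035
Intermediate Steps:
V = -4218 (V = -57*74 = -4218)
(j(-117) - 29442)/(-12172 + V) = (-117 - 29442)/(-12172 - 4218) = -29559/(-16390) = -29559*(-1/16390) = 29559/16390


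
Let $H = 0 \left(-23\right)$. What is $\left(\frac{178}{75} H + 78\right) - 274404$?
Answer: $-274326$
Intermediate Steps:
$H = 0$
$\left(\frac{178}{75} H + 78\right) - 274404 = \left(\frac{178}{75} \cdot 0 + 78\right) - 274404 = \left(0 + 78\right) - 274404 = 78 - 274404 = -274326$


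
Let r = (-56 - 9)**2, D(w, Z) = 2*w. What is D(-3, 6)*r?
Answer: -25350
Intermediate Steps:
r = 4225 (r = (-65)**2 = 4225)
D(-3, 6)*r = (2*(-3))*4225 = -6*4225 = -25350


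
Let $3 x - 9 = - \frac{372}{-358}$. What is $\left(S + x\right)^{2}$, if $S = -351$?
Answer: $\frac{3872572900}{32041} \approx 1.2086 \cdot 10^{5}$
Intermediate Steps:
$x = \frac{599}{179}$ ($x = 3 + \frac{\left(-372\right) \frac{1}{-358}}{3} = 3 + \frac{\left(-372\right) \left(- \frac{1}{358}\right)}{3} = 3 + \frac{1}{3} \cdot \frac{186}{179} = 3 + \frac{62}{179} = \frac{599}{179} \approx 3.3464$)
$\left(S + x\right)^{2} = \left(-351 + \frac{599}{179}\right)^{2} = \left(- \frac{62230}{179}\right)^{2} = \frac{3872572900}{32041}$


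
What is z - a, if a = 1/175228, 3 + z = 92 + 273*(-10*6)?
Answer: -2854639349/175228 ≈ -16291.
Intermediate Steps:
z = -16291 (z = -3 + (92 + 273*(-10*6)) = -3 + (92 + 273*(-60)) = -3 + (92 - 16380) = -3 - 16288 = -16291)
a = 1/175228 ≈ 5.7069e-6
z - a = -16291 - 1*1/175228 = -16291 - 1/175228 = -2854639349/175228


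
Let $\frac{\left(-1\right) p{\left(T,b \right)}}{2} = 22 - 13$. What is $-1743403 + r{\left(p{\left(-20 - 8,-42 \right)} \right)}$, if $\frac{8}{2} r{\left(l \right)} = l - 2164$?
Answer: $- \frac{3487897}{2} \approx -1.7439 \cdot 10^{6}$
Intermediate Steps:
$p{\left(T,b \right)} = -18$ ($p{\left(T,b \right)} = - 2 \left(22 - 13\right) = \left(-2\right) 9 = -18$)
$r{\left(l \right)} = -541 + \frac{l}{4}$ ($r{\left(l \right)} = \frac{l - 2164}{4} = \frac{-2164 + l}{4} = -541 + \frac{l}{4}$)
$-1743403 + r{\left(p{\left(-20 - 8,-42 \right)} \right)} = -1743403 + \left(-541 + \frac{1}{4} \left(-18\right)\right) = -1743403 - \frac{1091}{2} = - \frac{3487897}{2}$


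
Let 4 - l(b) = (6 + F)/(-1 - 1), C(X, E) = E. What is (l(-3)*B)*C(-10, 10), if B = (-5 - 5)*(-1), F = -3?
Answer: 550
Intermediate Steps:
l(b) = 11/2 (l(b) = 4 - (6 - 3)/(-1 - 1) = 4 - 3/(-2) = 4 - 3*(-1)/2 = 4 - 1*(-3/2) = 4 + 3/2 = 11/2)
B = 10 (B = -10*(-1) = 10)
(l(-3)*B)*C(-10, 10) = ((11/2)*10)*10 = 55*10 = 550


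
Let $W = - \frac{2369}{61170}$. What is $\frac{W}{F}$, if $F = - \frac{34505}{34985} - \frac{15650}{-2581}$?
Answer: $- \frac{42782379833}{5608773275730} \approx -0.0076278$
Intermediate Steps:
$W = - \frac{2369}{61170}$ ($W = \left(-2369\right) \frac{1}{61170} = - \frac{2369}{61170} \approx -0.038728$)
$F = \frac{91691569}{18059257}$ ($F = \left(-34505\right) \frac{1}{34985} - - \frac{15650}{2581} = - \frac{6901}{6997} + \frac{15650}{2581} = \frac{91691569}{18059257} \approx 5.0773$)
$\frac{W}{F} = - \frac{2369}{61170 \cdot \frac{91691569}{18059257}} = \left(- \frac{2369}{61170}\right) \frac{18059257}{91691569} = - \frac{42782379833}{5608773275730}$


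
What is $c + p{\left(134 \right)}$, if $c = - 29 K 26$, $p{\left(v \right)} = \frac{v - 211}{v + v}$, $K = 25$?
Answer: $- \frac{5051877}{268} \approx -18850.0$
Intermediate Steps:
$p{\left(v \right)} = \frac{-211 + v}{2 v}$
$c = -18850$ ($c = \left(-29\right) 25 \cdot 26 = \left(-725\right) 26 = -18850$)
$c + p{\left(134 \right)} = -18850 + \frac{-211 + 134}{2 \cdot 134} = -18850 + \frac{1}{2} \cdot \frac{1}{134} \left(-77\right) = -18850 - \frac{77}{268} = - \frac{5051877}{268}$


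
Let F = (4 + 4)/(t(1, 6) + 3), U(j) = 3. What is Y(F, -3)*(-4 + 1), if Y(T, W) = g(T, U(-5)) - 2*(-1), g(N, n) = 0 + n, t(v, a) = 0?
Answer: -15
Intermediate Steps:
g(N, n) = n
F = 8/3 (F = (4 + 4)/(0 + 3) = 8/3 ≈ 2.6667)
Y(T, W) = 5 (Y(T, W) = 3 - 2*(-1) = 3 + 2 = 5)
Y(F, -3)*(-4 + 1) = 5*(-4 + 1) = 5*(-3) = -15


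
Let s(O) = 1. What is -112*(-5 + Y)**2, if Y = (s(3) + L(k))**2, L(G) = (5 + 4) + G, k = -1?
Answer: -646912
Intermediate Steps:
L(G) = 9 + G
Y = 81 (Y = (1 + (9 - 1))**2 = (1 + 8)**2 = 9**2 = 81)
-112*(-5 + Y)**2 = -112*(-5 + 81)**2 = -112*76**2 = -112*5776 = -646912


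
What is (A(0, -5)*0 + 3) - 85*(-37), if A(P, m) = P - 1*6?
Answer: 3148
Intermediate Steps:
A(P, m) = -6 + P (A(P, m) = P - 6 = -6 + P)
(A(0, -5)*0 + 3) - 85*(-37) = ((-6 + 0)*0 + 3) - 85*(-37) = (-6*0 + 3) + 3145 = (0 + 3) + 3145 = 3 + 3145 = 3148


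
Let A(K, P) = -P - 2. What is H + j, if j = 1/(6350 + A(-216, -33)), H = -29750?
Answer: -189834749/6381 ≈ -29750.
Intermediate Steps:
A(K, P) = -2 - P
j = 1/6381 (j = 1/(6350 + (-2 - 1*(-33))) = 1/(6350 + (-2 + 33)) = 1/(6350 + 31) = 1/6381 ≈ 0.00015672)
H + j = -29750 + 1/6381 = -189834749/6381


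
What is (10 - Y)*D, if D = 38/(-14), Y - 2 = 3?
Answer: -95/7 ≈ -13.571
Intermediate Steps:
Y = 5 (Y = 2 + 3 = 5)
D = -19/7 (D = 38*(-1/14) = -19/7 ≈ -2.7143)
(10 - Y)*D = (10 - 1*5)*(-19/7) = (10 - 5)*(-19/7) = 5*(-19/7) = -95/7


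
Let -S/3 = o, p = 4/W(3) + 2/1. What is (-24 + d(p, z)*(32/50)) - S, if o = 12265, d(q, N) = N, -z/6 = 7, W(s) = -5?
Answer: 918603/25 ≈ 36744.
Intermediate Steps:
z = -42 (z = -6*7 = -42)
p = 6/5 (p = 4/(-5) + 2/1 = 4*(-⅕) + 2*1 = -⅘ + 2 = 6/5 ≈ 1.2000)
S = -36795 (S = -3*12265 = -36795)
(-24 + d(p, z)*(32/50)) - S = (-24 - 1344/50) - 1*(-36795) = (-24 - 1344/50) + 36795 = (-24 - 42*16/25) + 36795 = (-24 - 672/25) + 36795 = -1272/25 + 36795 = 918603/25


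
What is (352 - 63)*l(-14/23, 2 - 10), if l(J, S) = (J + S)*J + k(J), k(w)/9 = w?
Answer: -36414/529 ≈ -68.836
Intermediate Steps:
k(w) = 9*w
l(J, S) = 9*J + J*(J + S) (l(J, S) = (J + S)*J + 9*J = J*(J + S) + 9*J = 9*J + J*(J + S))
(352 - 63)*l(-14/23, 2 - 10) = (352 - 63)*((-14/23)*(9 - 14/23 + (2 - 10))) = 289*((-14*1/23)*(9 - 14*1/23 - 8)) = 289*(-14*(9 - 14/23 - 8)/23) = 289*(-14/23*9/23) = 289*(-126/529) = -36414/529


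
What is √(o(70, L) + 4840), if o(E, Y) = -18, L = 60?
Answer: √4822 ≈ 69.441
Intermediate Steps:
√(o(70, L) + 4840) = √(-18 + 4840) = √4822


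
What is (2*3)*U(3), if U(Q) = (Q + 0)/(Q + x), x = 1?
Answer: 9/2 ≈ 4.5000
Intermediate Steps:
U(Q) = Q/(1 + Q) (U(Q) = (Q + 0)/(Q + 1) = Q/(1 + Q))
(2*3)*U(3) = (2*3)*(3/(1 + 3)) = 6*(3/4) = 6*(3*(¼)) = 6*(¾) = 9/2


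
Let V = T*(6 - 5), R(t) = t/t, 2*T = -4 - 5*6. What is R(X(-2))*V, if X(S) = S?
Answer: -17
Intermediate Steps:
T = -17 (T = (-4 - 5*6)/2 = (-4 - 30)/2 = (1/2)*(-34) = -17)
R(t) = 1
V = -17 (V = -17*(6 - 5) = -17*1 = -17)
R(X(-2))*V = 1*(-17) = -17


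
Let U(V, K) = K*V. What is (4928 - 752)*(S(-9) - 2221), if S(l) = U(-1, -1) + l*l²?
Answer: -12315024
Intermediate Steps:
S(l) = 1 + l³ (S(l) = -1*(-1) + l*l² = 1 + l³)
(4928 - 752)*(S(-9) - 2221) = (4928 - 752)*((1 + (-9)³) - 2221) = 4176*((1 - 729) - 2221) = 4176*(-728 - 2221) = 4176*(-2949) = -12315024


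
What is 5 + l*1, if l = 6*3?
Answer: 23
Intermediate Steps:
l = 18
5 + l*1 = 5 + 18*1 = 5 + 18 = 23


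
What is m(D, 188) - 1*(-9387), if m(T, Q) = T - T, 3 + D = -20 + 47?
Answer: 9387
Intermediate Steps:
D = 24 (D = -3 + (-20 + 47) = -3 + 27 = 24)
m(T, Q) = 0
m(D, 188) - 1*(-9387) = 0 - 1*(-9387) = 0 + 9387 = 9387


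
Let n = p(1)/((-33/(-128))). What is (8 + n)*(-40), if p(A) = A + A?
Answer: -20800/33 ≈ -630.30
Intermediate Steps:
p(A) = 2*A
n = 256/33 (n = (2*1)/((-33/(-128))) = 2/((-33*(-1/128))) = 2/(33/128) = 2*(128/33) = 256/33 ≈ 7.7576)
(8 + n)*(-40) = (8 + 256/33)*(-40) = (520/33)*(-40) = -20800/33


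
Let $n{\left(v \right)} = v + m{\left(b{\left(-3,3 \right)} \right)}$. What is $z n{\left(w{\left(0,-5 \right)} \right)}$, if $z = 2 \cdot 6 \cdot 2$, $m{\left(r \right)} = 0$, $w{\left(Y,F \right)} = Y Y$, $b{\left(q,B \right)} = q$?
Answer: $0$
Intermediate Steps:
$w{\left(Y,F \right)} = Y^{2}$
$n{\left(v \right)} = v$ ($n{\left(v \right)} = v + 0 = v$)
$z = 24$ ($z = 12 \cdot 2 = 24$)
$z n{\left(w{\left(0,-5 \right)} \right)} = 24 \cdot 0^{2} = 24 \cdot 0 = 0$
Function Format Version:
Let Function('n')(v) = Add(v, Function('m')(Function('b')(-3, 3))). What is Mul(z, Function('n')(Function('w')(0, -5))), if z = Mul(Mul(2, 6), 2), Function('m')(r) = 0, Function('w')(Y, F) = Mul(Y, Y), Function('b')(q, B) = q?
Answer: 0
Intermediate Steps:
Function('w')(Y, F) = Pow(Y, 2)
Function('n')(v) = v (Function('n')(v) = Add(v, 0) = v)
z = 24 (z = Mul(12, 2) = 24)
Mul(z, Function('n')(Function('w')(0, -5))) = Mul(24, Pow(0, 2)) = Mul(24, 0) = 0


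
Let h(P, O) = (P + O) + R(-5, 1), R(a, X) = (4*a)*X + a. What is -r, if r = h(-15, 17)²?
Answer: -529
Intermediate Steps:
R(a, X) = a + 4*X*a (R(a, X) = 4*X*a + a = a + 4*X*a)
h(P, O) = -25 + O + P (h(P, O) = (P + O) - 5*(1 + 4*1) = (O + P) - 5*(1 + 4) = (O + P) - 5*5 = (O + P) - 25 = -25 + O + P)
r = 529 (r = (-25 + 17 - 15)² = (-23)² = 529)
-r = -1*529 = -529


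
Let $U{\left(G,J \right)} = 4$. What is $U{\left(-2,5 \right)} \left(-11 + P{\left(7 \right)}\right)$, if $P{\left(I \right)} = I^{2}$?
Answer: $152$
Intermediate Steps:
$U{\left(-2,5 \right)} \left(-11 + P{\left(7 \right)}\right) = 4 \left(-11 + 7^{2}\right) = 4 \left(-11 + 49\right) = 4 \cdot 38 = 152$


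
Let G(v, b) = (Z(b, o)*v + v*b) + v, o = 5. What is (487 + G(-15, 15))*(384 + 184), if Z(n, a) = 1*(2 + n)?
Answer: -4544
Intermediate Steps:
Z(n, a) = 2 + n
G(v, b) = v + b*v + v*(2 + b) (G(v, b) = ((2 + b)*v + v*b) + v = (v*(2 + b) + b*v) + v = (b*v + v*(2 + b)) + v = v + b*v + v*(2 + b))
(487 + G(-15, 15))*(384 + 184) = (487 - 15*(3 + 2*15))*(384 + 184) = (487 - 15*(3 + 30))*568 = (487 - 15*33)*568 = (487 - 495)*568 = -8*568 = -4544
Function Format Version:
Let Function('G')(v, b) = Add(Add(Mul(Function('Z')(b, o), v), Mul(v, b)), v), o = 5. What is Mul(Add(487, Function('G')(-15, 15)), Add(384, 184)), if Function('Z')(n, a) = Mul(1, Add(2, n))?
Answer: -4544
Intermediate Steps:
Function('Z')(n, a) = Add(2, n)
Function('G')(v, b) = Add(v, Mul(b, v), Mul(v, Add(2, b))) (Function('G')(v, b) = Add(Add(Mul(Add(2, b), v), Mul(v, b)), v) = Add(Add(Mul(v, Add(2, b)), Mul(b, v)), v) = Add(Add(Mul(b, v), Mul(v, Add(2, b))), v) = Add(v, Mul(b, v), Mul(v, Add(2, b))))
Mul(Add(487, Function('G')(-15, 15)), Add(384, 184)) = Mul(Add(487, Mul(-15, Add(3, Mul(2, 15)))), Add(384, 184)) = Mul(Add(487, Mul(-15, Add(3, 30))), 568) = Mul(Add(487, Mul(-15, 33)), 568) = Mul(Add(487, -495), 568) = Mul(-8, 568) = -4544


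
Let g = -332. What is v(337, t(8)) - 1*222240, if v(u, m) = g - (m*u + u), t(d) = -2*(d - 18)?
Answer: -229649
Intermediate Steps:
t(d) = 36 - 2*d (t(d) = -2*(-18 + d) = 36 - 2*d)
v(u, m) = -332 - u - m*u (v(u, m) = -332 - (m*u + u) = -332 - (u + m*u) = -332 + (-u - m*u) = -332 - u - m*u)
v(337, t(8)) - 1*222240 = (-332 - 1*337 - 1*(36 - 2*8)*337) - 1*222240 = (-332 - 337 - 1*(36 - 16)*337) - 222240 = (-332 - 337 - 1*20*337) - 222240 = (-332 - 337 - 6740) - 222240 = -7409 - 222240 = -229649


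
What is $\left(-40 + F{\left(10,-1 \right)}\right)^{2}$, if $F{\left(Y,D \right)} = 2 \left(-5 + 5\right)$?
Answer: $1600$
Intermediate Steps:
$F{\left(Y,D \right)} = 0$ ($F{\left(Y,D \right)} = 2 \cdot 0 = 0$)
$\left(-40 + F{\left(10,-1 \right)}\right)^{2} = \left(-40 + 0\right)^{2} = \left(-40\right)^{2} = 1600$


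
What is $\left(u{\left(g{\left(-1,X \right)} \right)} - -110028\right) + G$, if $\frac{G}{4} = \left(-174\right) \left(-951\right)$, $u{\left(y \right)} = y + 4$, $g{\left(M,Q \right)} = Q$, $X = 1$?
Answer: $771929$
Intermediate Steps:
$u{\left(y \right)} = 4 + y$
$G = 661896$ ($G = 4 \left(\left(-174\right) \left(-951\right)\right) = 4 \cdot 165474 = 661896$)
$\left(u{\left(g{\left(-1,X \right)} \right)} - -110028\right) + G = \left(\left(4 + 1\right) - -110028\right) + 661896 = \left(5 + 110028\right) + 661896 = 110033 + 661896 = 771929$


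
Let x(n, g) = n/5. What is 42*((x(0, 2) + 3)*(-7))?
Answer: -882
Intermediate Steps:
x(n, g) = n/5 (x(n, g) = n*(1/5) = n/5)
42*((x(0, 2) + 3)*(-7)) = 42*(((1/5)*0 + 3)*(-7)) = 42*((0 + 3)*(-7)) = 42*(3*(-7)) = 42*(-21) = -882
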